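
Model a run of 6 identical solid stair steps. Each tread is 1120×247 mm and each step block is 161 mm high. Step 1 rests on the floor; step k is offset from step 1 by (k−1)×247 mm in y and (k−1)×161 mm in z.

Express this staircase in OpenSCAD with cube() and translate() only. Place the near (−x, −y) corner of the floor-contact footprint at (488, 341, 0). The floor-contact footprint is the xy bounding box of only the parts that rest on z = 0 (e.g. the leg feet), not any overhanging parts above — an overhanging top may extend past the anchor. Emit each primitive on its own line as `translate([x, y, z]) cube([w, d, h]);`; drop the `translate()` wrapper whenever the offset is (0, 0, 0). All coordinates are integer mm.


translate([488, 341, 0]) cube([1120, 247, 161]);
translate([488, 588, 161]) cube([1120, 247, 161]);
translate([488, 835, 322]) cube([1120, 247, 161]);
translate([488, 1082, 483]) cube([1120, 247, 161]);
translate([488, 1329, 644]) cube([1120, 247, 161]);
translate([488, 1576, 805]) cube([1120, 247, 161]);


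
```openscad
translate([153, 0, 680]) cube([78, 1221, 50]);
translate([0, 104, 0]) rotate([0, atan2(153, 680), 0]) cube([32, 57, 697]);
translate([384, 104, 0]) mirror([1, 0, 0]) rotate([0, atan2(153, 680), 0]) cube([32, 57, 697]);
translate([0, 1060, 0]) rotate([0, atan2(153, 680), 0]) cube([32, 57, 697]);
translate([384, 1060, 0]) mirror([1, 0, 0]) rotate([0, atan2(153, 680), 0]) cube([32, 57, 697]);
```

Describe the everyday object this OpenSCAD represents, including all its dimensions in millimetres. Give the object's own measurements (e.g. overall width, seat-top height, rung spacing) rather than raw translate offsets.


A sawhorse. A 78×1221×50 mm beam (x, y, z) sits on two A-frame leg pairs. Each pair is two raked legs of 32×57 mm section (57 mm along y) splaying symmetrically in x. Each leg rises 680 mm vertically over 153 mm of horizontal reach and is 697 mm long along its own axis. Every leg's outer bottom edge rests on the floor and its outer top edge meets a bottom edge of the beam — the left legs (tilting toward +x) meet the beam's −x bottom edge, the right legs (their mirror images, tilting toward −x) meet its +x bottom edge — so the leg tops tuck under the beam, the beam's underside is 680 mm above the floor, and the feet are 384 mm apart outside-to-outside with the beam centred between them. The two leg pairs are set in 104 mm from either end of the beam.


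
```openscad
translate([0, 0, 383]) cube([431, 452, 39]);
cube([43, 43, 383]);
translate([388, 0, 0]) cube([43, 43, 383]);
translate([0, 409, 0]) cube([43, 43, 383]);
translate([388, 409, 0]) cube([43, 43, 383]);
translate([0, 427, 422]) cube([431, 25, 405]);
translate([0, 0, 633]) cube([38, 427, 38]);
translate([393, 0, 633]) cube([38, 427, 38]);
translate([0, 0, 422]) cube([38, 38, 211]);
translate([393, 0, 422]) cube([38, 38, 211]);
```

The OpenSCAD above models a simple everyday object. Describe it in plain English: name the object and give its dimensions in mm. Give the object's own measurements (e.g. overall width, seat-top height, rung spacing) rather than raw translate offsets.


A chair. The seat is a 431×452×39 mm slab with its top at z = 422 mm, on four 43×43 mm corner legs (flush with the seat edges, standing on z = 0). A flat backrest 25 mm thick, 405 mm tall, spans the full seat width and rises from the seat top along its +y edge, rear face flush with the rear of the seat. Two armrests of 38×38 mm section run along each side from the seat's front edge to the front of the backrest, top faces 249 mm above the seat top and outer faces flush with the seat's x-edges; a 38×38 mm post under the front of each armrest stands on the seat at the front corner.


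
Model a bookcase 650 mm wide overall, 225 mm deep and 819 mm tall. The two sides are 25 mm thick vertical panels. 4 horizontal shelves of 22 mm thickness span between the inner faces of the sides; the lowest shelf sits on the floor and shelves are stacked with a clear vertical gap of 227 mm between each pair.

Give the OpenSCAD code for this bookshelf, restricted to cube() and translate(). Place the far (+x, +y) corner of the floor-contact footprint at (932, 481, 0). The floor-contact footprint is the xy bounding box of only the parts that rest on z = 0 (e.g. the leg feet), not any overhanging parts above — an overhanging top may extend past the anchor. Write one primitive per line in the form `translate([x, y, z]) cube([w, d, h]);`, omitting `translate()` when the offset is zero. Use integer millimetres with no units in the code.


translate([282, 256, 0]) cube([25, 225, 819]);
translate([907, 256, 0]) cube([25, 225, 819]);
translate([307, 256, 0]) cube([600, 225, 22]);
translate([307, 256, 249]) cube([600, 225, 22]);
translate([307, 256, 498]) cube([600, 225, 22]);
translate([307, 256, 747]) cube([600, 225, 22]);


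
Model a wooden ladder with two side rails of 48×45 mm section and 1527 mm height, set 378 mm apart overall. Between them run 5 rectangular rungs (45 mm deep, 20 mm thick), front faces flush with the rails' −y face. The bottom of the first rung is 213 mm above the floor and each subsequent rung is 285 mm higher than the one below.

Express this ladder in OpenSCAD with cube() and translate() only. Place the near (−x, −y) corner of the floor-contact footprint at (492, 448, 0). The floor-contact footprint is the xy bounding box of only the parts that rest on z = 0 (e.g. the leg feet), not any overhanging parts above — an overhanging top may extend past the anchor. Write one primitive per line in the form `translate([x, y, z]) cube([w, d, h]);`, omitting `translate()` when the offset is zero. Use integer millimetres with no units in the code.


// rung span = 378 - 2*48 = 282
// rung[k] z = 213 + k*285
translate([492, 448, 0]) cube([48, 45, 1527]);
translate([822, 448, 0]) cube([48, 45, 1527]);
translate([540, 448, 213]) cube([282, 45, 20]);
translate([540, 448, 498]) cube([282, 45, 20]);
translate([540, 448, 783]) cube([282, 45, 20]);
translate([540, 448, 1068]) cube([282, 45, 20]);
translate([540, 448, 1353]) cube([282, 45, 20]);


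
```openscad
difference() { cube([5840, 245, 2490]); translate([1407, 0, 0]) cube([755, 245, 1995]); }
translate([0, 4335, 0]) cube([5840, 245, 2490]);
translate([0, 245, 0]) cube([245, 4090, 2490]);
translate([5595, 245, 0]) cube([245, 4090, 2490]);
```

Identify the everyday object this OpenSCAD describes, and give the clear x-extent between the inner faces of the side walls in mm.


A single room. The interior width is 5350 mm.

Four walls enclosing a rectangle with a door in the front wall — a room. Outside width 5840 minus two 245 mm walls gives 5350 mm.


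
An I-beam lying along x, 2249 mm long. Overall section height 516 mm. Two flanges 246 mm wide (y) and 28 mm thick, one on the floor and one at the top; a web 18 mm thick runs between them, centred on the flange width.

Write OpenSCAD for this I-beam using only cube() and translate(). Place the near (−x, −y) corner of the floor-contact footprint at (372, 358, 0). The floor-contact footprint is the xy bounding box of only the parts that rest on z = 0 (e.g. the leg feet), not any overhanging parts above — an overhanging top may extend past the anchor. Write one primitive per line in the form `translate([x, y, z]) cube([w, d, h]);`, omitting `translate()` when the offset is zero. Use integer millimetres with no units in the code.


translate([372, 358, 0]) cube([2249, 246, 28]);
translate([372, 472, 28]) cube([2249, 18, 460]);
translate([372, 358, 488]) cube([2249, 246, 28]);


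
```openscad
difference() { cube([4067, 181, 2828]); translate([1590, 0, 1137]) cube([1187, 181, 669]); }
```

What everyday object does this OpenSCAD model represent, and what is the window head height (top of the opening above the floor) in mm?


A wall with a window opening. The window head height is 1806 mm.

A wall with a rectangular opening subtracted — a window. Sill at z = 1137, opening 669 mm tall, so the head is at 1137 + 669 = 1806 mm.


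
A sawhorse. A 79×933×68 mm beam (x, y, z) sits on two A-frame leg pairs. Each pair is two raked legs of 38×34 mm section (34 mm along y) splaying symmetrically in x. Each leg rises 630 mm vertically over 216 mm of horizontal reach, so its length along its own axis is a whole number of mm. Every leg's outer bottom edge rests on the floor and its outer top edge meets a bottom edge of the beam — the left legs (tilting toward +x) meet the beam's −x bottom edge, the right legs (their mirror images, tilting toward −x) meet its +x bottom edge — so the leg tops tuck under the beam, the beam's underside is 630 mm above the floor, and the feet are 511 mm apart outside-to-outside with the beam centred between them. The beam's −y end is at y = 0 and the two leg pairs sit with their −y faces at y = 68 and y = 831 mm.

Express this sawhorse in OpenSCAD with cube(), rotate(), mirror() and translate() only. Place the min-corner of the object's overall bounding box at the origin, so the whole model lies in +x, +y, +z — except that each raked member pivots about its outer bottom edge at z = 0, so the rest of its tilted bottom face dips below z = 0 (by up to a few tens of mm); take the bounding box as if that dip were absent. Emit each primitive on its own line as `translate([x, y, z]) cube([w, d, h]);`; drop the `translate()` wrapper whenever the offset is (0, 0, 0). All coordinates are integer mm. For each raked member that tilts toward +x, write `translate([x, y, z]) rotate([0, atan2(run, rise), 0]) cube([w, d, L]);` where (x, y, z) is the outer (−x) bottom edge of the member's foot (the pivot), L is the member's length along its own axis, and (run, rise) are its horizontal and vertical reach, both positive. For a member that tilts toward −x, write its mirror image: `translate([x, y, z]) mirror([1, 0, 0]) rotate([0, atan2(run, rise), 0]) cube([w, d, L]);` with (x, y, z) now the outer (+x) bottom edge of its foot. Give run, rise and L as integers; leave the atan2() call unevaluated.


translate([216, 0, 630]) cube([79, 933, 68]);
translate([0, 68, 0]) rotate([0, atan2(216, 630), 0]) cube([38, 34, 666]);
translate([511, 68, 0]) mirror([1, 0, 0]) rotate([0, atan2(216, 630), 0]) cube([38, 34, 666]);
translate([0, 831, 0]) rotate([0, atan2(216, 630), 0]) cube([38, 34, 666]);
translate([511, 831, 0]) mirror([1, 0, 0]) rotate([0, atan2(216, 630), 0]) cube([38, 34, 666]);


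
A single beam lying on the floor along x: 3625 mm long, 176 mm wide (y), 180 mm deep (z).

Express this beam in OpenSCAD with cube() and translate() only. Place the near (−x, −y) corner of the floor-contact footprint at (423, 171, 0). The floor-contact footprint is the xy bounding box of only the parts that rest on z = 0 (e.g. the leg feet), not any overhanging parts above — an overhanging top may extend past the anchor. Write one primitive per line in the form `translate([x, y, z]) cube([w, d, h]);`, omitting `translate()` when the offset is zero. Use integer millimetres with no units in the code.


translate([423, 171, 0]) cube([3625, 176, 180]);


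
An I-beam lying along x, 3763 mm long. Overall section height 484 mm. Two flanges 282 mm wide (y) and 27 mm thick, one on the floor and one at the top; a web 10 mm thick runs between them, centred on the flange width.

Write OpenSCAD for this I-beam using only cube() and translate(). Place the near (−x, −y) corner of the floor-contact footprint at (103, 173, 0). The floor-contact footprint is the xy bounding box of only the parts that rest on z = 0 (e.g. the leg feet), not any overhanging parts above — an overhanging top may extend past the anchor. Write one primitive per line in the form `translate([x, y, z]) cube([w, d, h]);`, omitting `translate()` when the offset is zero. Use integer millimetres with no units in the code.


translate([103, 173, 0]) cube([3763, 282, 27]);
translate([103, 309, 27]) cube([3763, 10, 430]);
translate([103, 173, 457]) cube([3763, 282, 27]);


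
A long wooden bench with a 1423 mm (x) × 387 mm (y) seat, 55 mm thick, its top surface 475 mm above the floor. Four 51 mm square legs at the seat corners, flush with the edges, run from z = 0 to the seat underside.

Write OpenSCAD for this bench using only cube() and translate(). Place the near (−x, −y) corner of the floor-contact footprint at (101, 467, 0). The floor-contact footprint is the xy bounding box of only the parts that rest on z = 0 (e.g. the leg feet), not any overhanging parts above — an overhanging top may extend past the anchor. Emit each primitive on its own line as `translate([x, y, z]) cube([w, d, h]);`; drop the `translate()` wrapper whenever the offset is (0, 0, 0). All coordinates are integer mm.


// leg_h = 475 − 55 = 420
translate([101, 467, 420]) cube([1423, 387, 55]);
translate([101, 467, 0]) cube([51, 51, 420]);
translate([101, 803, 0]) cube([51, 51, 420]);
translate([1473, 467, 0]) cube([51, 51, 420]);
translate([1473, 803, 0]) cube([51, 51, 420]);


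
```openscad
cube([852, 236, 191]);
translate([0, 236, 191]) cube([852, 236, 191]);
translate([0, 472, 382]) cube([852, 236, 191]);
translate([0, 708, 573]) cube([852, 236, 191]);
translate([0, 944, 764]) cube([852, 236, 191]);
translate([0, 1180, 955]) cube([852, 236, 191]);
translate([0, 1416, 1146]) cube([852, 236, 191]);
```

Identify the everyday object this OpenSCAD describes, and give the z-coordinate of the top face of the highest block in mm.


A staircase. The total rise is 1337 mm.

7 identical blocks, each offset up and back from the previous — a staircase. Each step is 191 mm tall and there are 7 of them, so the total rise is 7 × 191 = 1337 mm.


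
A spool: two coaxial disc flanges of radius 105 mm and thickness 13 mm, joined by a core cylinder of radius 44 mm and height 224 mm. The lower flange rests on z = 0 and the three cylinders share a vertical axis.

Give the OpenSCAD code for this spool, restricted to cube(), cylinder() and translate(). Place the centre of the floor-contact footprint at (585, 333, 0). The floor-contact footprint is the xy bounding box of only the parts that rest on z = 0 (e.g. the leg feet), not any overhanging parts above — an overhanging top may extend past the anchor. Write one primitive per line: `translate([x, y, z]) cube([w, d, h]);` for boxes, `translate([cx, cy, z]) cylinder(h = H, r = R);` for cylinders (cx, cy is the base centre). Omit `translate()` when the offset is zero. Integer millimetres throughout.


translate([585, 333, 0]) cylinder(h = 13, r = 105);
translate([585, 333, 13]) cylinder(h = 224, r = 44);
translate([585, 333, 237]) cylinder(h = 13, r = 105);


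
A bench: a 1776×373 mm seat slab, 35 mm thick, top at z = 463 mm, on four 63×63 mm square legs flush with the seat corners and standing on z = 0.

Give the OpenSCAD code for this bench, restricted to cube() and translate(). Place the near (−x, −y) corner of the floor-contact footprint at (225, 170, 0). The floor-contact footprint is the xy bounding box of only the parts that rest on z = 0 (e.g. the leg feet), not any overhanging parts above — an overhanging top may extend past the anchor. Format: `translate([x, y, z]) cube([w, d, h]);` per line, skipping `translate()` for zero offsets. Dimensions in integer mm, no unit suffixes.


// leg_h = 463 − 35 = 428
translate([225, 170, 428]) cube([1776, 373, 35]);
translate([225, 170, 0]) cube([63, 63, 428]);
translate([225, 480, 0]) cube([63, 63, 428]);
translate([1938, 170, 0]) cube([63, 63, 428]);
translate([1938, 480, 0]) cube([63, 63, 428]);


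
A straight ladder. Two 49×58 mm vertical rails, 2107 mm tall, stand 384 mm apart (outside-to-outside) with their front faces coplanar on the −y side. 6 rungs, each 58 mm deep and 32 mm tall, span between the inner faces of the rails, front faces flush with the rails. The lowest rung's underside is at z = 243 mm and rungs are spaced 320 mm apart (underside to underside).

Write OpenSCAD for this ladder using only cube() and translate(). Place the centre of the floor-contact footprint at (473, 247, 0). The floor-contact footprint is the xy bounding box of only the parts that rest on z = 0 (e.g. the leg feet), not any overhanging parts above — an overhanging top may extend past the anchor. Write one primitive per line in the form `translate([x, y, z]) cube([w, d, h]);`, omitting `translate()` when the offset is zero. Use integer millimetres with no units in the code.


// rung span = 384 - 2*49 = 286
// rung[k] z = 243 + k*320
translate([281, 218, 0]) cube([49, 58, 2107]);
translate([616, 218, 0]) cube([49, 58, 2107]);
translate([330, 218, 243]) cube([286, 58, 32]);
translate([330, 218, 563]) cube([286, 58, 32]);
translate([330, 218, 883]) cube([286, 58, 32]);
translate([330, 218, 1203]) cube([286, 58, 32]);
translate([330, 218, 1523]) cube([286, 58, 32]);
translate([330, 218, 1843]) cube([286, 58, 32]);


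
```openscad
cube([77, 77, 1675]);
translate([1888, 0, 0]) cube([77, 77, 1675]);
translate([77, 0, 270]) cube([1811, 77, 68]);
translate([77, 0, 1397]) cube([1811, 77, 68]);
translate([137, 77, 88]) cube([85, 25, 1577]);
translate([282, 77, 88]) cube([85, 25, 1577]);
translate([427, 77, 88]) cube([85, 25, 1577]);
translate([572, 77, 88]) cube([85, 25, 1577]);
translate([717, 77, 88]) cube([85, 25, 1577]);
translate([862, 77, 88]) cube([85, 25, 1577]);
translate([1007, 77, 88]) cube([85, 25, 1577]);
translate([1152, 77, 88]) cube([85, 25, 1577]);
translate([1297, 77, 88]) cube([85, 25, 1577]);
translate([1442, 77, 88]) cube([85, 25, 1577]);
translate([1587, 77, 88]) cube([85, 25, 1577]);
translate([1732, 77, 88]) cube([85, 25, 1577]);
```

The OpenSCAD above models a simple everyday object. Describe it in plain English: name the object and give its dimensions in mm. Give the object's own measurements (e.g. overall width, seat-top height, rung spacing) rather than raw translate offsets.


A fence section. Two 77×77 mm posts, 1675 mm tall, stand on the floor with a clear span of 1811 mm between their inner faces. Two horizontal rails of 77×68 mm section span the gap between the posts with their undersides at z = 270 mm and z = 1397 mm, flush with the posts' −y face. 12 pickets, each 85 mm wide, 25 mm thick and 1577 mm tall, are fixed to the +y face of the rails with their bottoms at z = 88 mm, spaced across the span with a 60 mm gap after the −x post and between neighbouring pickets, with 71 mm left before the +x post.


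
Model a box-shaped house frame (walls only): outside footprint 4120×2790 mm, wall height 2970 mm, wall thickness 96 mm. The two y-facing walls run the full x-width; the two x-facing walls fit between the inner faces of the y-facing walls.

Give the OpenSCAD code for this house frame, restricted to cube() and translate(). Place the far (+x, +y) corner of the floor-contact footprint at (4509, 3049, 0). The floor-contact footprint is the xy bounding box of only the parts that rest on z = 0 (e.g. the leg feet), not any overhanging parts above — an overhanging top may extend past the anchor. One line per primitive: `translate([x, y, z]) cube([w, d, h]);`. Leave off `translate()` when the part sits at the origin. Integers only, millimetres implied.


translate([389, 259, 0]) cube([4120, 96, 2970]);
translate([389, 2953, 0]) cube([4120, 96, 2970]);
translate([389, 355, 0]) cube([96, 2598, 2970]);
translate([4413, 355, 0]) cube([96, 2598, 2970]);


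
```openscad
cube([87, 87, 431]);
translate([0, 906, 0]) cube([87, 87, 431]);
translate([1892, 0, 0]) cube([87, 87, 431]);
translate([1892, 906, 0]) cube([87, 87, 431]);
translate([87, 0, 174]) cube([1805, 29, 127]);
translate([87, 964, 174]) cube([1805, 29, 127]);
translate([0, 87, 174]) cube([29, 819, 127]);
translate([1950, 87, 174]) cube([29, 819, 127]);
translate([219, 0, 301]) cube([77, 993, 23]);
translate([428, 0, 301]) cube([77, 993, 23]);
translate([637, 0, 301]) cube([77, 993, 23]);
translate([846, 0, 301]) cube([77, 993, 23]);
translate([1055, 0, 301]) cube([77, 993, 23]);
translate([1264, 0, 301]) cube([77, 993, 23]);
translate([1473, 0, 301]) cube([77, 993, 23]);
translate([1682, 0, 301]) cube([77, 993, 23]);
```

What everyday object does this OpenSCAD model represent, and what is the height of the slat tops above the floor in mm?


A bed frame. The slat-top height is 324 mm.

Four posts, four rails, and a row of slats — a bed frame. Slats sit on the rails at z = 174 + 127 = 301; with slat thickness 23, the top is 324 mm.


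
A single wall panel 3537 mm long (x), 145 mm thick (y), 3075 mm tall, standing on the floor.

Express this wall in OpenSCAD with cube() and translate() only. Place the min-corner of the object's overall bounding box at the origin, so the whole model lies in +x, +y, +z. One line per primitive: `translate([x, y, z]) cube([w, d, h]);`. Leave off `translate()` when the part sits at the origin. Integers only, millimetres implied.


cube([3537, 145, 3075]);


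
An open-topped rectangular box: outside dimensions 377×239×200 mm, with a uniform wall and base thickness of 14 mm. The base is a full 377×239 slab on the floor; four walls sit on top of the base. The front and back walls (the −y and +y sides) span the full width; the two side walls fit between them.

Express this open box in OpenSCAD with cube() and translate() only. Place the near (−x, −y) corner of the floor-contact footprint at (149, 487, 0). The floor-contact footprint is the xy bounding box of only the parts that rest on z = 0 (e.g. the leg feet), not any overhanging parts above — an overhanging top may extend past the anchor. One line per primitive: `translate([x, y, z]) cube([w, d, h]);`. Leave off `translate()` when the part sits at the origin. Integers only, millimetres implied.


translate([149, 487, 0]) cube([377, 239, 14]);
translate([149, 487, 14]) cube([377, 14, 186]);
translate([149, 712, 14]) cube([377, 14, 186]);
translate([149, 501, 14]) cube([14, 211, 186]);
translate([512, 501, 14]) cube([14, 211, 186]);


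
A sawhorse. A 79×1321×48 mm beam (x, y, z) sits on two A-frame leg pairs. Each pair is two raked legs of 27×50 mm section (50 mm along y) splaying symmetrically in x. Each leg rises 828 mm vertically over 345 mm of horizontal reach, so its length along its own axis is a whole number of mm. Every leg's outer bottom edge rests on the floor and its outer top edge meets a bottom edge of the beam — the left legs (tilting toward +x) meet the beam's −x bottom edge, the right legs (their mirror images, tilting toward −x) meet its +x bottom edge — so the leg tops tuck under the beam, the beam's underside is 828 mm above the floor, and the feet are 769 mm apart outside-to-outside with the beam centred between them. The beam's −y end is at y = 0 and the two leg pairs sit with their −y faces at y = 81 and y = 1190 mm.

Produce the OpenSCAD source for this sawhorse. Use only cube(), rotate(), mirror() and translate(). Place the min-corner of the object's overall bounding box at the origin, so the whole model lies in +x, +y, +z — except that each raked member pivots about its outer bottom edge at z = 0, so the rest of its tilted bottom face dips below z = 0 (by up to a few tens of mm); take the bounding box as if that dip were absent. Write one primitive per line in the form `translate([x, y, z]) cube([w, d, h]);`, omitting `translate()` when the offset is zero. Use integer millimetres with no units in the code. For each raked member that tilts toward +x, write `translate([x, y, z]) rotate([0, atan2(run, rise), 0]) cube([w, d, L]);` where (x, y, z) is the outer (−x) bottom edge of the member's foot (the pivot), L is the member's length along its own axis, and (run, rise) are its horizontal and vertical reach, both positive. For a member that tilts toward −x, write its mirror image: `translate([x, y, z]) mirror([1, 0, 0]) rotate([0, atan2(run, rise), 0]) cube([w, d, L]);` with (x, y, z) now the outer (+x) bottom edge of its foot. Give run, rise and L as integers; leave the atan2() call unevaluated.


translate([345, 0, 828]) cube([79, 1321, 48]);
translate([0, 81, 0]) rotate([0, atan2(345, 828), 0]) cube([27, 50, 897]);
translate([769, 81, 0]) mirror([1, 0, 0]) rotate([0, atan2(345, 828), 0]) cube([27, 50, 897]);
translate([0, 1190, 0]) rotate([0, atan2(345, 828), 0]) cube([27, 50, 897]);
translate([769, 1190, 0]) mirror([1, 0, 0]) rotate([0, atan2(345, 828), 0]) cube([27, 50, 897]);


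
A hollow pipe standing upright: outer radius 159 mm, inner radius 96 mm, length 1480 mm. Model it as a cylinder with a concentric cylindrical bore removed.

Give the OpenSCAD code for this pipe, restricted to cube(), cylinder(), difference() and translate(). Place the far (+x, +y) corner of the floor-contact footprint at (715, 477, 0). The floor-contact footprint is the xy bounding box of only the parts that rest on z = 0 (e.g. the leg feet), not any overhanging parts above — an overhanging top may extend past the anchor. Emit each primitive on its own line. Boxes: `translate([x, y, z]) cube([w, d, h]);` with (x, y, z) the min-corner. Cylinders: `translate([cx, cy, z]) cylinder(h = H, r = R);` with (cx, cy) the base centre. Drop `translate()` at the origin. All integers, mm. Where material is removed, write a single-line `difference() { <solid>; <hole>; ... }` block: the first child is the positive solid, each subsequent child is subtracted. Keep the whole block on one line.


difference() { translate([556, 318, 0]) cylinder(h = 1480, r = 159); translate([556, 318, 0]) cylinder(h = 1480, r = 96); }


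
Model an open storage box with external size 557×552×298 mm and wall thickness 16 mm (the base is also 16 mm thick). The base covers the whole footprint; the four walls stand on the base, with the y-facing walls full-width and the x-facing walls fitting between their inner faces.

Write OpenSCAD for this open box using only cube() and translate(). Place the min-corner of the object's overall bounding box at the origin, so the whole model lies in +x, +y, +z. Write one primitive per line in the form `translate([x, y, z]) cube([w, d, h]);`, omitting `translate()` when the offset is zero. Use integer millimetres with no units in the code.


cube([557, 552, 16]);
translate([0, 0, 16]) cube([557, 16, 282]);
translate([0, 536, 16]) cube([557, 16, 282]);
translate([0, 16, 16]) cube([16, 520, 282]);
translate([541, 16, 16]) cube([16, 520, 282]);


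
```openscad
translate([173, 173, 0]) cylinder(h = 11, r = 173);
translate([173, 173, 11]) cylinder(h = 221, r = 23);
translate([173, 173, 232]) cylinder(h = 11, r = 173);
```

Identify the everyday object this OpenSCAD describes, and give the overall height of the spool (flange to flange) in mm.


A spool. The overall height is 243 mm.

Three coaxial cylinders, large–small–large — a spool. Two 11 mm flanges and a 221 mm core give 11 + 221 + 11 = 243 mm.


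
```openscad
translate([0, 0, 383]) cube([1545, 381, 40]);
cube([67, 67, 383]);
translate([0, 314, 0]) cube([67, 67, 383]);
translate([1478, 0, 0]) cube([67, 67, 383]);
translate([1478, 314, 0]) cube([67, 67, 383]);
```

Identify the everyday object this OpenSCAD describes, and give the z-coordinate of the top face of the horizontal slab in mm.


A bench. The seat-top height is 423 mm.

A long slab on four corner posts — a bench. The slab sits at z = 383 with thickness 40, so the top is 383 + 40 = 423 mm.


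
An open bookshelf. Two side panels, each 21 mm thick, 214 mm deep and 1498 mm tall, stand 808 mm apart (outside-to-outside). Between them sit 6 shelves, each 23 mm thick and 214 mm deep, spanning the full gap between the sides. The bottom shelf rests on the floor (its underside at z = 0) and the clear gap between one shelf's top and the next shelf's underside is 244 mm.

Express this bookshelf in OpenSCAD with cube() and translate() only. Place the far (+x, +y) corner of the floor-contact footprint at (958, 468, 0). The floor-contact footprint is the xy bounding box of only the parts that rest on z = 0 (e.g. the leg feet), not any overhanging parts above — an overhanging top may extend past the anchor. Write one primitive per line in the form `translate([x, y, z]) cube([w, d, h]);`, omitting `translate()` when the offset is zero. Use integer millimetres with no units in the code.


translate([150, 254, 0]) cube([21, 214, 1498]);
translate([937, 254, 0]) cube([21, 214, 1498]);
translate([171, 254, 0]) cube([766, 214, 23]);
translate([171, 254, 267]) cube([766, 214, 23]);
translate([171, 254, 534]) cube([766, 214, 23]);
translate([171, 254, 801]) cube([766, 214, 23]);
translate([171, 254, 1068]) cube([766, 214, 23]);
translate([171, 254, 1335]) cube([766, 214, 23]);


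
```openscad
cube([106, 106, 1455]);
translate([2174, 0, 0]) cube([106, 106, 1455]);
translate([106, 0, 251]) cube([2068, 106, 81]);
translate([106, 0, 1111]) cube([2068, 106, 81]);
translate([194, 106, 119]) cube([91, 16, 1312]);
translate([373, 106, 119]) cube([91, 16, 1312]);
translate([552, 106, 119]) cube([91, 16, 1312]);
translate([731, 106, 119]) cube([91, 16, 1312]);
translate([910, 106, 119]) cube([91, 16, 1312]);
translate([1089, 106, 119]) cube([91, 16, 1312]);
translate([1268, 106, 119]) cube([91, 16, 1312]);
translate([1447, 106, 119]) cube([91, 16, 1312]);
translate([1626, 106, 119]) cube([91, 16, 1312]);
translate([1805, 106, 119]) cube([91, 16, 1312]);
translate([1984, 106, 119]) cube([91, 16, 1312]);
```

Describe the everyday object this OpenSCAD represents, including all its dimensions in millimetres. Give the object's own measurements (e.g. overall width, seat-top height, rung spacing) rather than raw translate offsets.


A fence section. Two 106×106 mm posts, 1455 mm tall, stand on the floor with a clear span of 2068 mm between their inner faces. Two horizontal rails of 106×81 mm section span the gap between the posts with their undersides at z = 251 mm and z = 1111 mm, flush with the posts' −y face. 11 pickets, each 91 mm wide, 16 mm thick and 1312 mm tall, are fixed to the +y face of the rails with their bottoms at z = 119 mm, spaced across the span with a 88 mm gap after the −x post and between neighbouring pickets, with 99 mm left before the +x post.


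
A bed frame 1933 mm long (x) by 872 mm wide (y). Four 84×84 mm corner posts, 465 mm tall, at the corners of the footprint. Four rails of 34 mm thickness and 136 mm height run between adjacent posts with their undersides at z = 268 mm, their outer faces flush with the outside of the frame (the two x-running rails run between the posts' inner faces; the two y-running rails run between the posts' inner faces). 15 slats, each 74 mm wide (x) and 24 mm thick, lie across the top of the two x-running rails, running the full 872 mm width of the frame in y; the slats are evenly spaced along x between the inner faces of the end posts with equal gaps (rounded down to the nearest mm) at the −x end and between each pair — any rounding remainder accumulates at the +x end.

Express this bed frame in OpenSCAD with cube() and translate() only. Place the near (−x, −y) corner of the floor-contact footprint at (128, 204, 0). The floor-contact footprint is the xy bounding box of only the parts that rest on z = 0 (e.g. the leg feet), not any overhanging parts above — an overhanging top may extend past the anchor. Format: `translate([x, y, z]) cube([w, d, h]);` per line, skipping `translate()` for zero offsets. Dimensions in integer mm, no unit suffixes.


translate([128, 204, 0]) cube([84, 84, 465]);
translate([128, 992, 0]) cube([84, 84, 465]);
translate([1977, 204, 0]) cube([84, 84, 465]);
translate([1977, 992, 0]) cube([84, 84, 465]);
translate([212, 204, 268]) cube([1765, 34, 136]);
translate([212, 1042, 268]) cube([1765, 34, 136]);
translate([128, 288, 268]) cube([34, 704, 136]);
translate([2027, 288, 268]) cube([34, 704, 136]);
translate([252, 204, 404]) cube([74, 872, 24]);
translate([366, 204, 404]) cube([74, 872, 24]);
translate([480, 204, 404]) cube([74, 872, 24]);
translate([594, 204, 404]) cube([74, 872, 24]);
translate([708, 204, 404]) cube([74, 872, 24]);
translate([822, 204, 404]) cube([74, 872, 24]);
translate([936, 204, 404]) cube([74, 872, 24]);
translate([1050, 204, 404]) cube([74, 872, 24]);
translate([1164, 204, 404]) cube([74, 872, 24]);
translate([1278, 204, 404]) cube([74, 872, 24]);
translate([1392, 204, 404]) cube([74, 872, 24]);
translate([1506, 204, 404]) cube([74, 872, 24]);
translate([1620, 204, 404]) cube([74, 872, 24]);
translate([1734, 204, 404]) cube([74, 872, 24]);
translate([1848, 204, 404]) cube([74, 872, 24]);


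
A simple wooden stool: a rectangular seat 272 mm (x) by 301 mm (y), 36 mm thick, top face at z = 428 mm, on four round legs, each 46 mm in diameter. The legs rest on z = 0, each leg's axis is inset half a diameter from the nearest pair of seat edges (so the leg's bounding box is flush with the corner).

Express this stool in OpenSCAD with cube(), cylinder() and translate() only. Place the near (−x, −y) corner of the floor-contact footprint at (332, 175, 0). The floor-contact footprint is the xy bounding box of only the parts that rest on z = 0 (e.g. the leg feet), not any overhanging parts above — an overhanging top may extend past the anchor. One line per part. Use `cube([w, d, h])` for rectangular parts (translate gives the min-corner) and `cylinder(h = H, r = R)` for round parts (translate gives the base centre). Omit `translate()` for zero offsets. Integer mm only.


translate([332, 175, 392]) cube([272, 301, 36]);
translate([355, 198, 0]) cylinder(h = 392, r = 23);
translate([581, 198, 0]) cylinder(h = 392, r = 23);
translate([355, 453, 0]) cylinder(h = 392, r = 23);
translate([581, 453, 0]) cylinder(h = 392, r = 23);


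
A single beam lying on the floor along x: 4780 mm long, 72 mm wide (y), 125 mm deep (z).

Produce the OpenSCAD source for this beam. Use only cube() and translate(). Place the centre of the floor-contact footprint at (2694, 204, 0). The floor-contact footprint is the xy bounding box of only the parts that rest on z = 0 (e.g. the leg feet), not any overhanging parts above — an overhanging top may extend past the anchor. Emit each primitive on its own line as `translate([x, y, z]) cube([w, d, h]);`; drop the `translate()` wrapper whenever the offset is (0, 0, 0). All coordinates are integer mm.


translate([304, 168, 0]) cube([4780, 72, 125]);


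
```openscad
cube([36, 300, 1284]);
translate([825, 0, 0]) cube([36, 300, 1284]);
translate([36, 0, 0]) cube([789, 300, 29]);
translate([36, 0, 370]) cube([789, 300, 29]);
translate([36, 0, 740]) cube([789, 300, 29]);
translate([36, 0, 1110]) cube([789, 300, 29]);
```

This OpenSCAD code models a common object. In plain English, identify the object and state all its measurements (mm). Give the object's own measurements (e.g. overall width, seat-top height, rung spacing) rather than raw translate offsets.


An open bookshelf. Two side panels, each 36 mm thick, 300 mm deep and 1284 mm tall, stand 861 mm apart (outside-to-outside). Between them sit 4 shelves, each 29 mm thick and 300 mm deep, spanning the full gap between the sides. The bottom shelf rests on the floor (its underside at z = 0) and the clear gap between one shelf's top and the next shelf's underside is 341 mm.


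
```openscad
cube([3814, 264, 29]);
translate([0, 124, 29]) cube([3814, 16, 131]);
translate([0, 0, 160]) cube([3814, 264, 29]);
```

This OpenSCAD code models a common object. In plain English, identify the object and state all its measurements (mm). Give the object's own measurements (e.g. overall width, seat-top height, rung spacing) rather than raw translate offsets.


An I-beam lying along x, 3814 mm long. Overall section height 189 mm. Two flanges 264 mm wide (y) and 29 mm thick, one on the floor and one at the top; a web 16 mm thick runs between them, centred on the flange width.


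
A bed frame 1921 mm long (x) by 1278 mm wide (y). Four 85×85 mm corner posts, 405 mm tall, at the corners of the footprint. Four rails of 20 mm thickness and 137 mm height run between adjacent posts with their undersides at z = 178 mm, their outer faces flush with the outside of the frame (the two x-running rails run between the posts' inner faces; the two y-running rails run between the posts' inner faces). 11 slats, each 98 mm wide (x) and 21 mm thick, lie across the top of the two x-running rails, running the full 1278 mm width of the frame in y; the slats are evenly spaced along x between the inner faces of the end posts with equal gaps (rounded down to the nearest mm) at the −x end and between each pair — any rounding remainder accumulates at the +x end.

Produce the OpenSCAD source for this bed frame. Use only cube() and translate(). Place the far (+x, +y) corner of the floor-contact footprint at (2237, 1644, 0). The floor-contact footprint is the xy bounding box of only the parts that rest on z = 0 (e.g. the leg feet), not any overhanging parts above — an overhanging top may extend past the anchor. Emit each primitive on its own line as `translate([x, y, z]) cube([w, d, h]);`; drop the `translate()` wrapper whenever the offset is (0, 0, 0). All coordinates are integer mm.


translate([316, 366, 0]) cube([85, 85, 405]);
translate([316, 1559, 0]) cube([85, 85, 405]);
translate([2152, 366, 0]) cube([85, 85, 405]);
translate([2152, 1559, 0]) cube([85, 85, 405]);
translate([401, 366, 178]) cube([1751, 20, 137]);
translate([401, 1624, 178]) cube([1751, 20, 137]);
translate([316, 451, 178]) cube([20, 1108, 137]);
translate([2217, 451, 178]) cube([20, 1108, 137]);
translate([457, 366, 315]) cube([98, 1278, 21]);
translate([611, 366, 315]) cube([98, 1278, 21]);
translate([765, 366, 315]) cube([98, 1278, 21]);
translate([919, 366, 315]) cube([98, 1278, 21]);
translate([1073, 366, 315]) cube([98, 1278, 21]);
translate([1227, 366, 315]) cube([98, 1278, 21]);
translate([1381, 366, 315]) cube([98, 1278, 21]);
translate([1535, 366, 315]) cube([98, 1278, 21]);
translate([1689, 366, 315]) cube([98, 1278, 21]);
translate([1843, 366, 315]) cube([98, 1278, 21]);
translate([1997, 366, 315]) cube([98, 1278, 21]);


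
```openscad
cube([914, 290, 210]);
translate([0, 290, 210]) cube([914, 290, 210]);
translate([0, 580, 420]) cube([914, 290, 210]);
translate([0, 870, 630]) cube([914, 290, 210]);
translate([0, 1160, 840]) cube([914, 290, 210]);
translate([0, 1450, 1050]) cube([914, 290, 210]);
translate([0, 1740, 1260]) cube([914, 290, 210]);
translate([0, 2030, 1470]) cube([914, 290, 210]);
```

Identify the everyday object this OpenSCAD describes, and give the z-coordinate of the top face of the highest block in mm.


A staircase. The total rise is 1680 mm.

8 identical blocks, each offset up and back from the previous — a staircase. Each step is 210 mm tall and there are 8 of them, so the total rise is 8 × 210 = 1680 mm.


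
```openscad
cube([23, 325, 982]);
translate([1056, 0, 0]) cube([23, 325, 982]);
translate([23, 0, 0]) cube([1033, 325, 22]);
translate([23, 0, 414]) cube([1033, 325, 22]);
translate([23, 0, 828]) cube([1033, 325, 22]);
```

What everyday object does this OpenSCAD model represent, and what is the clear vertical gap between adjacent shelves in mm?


A bookshelf. The clear shelf gap is 392 mm.

Two tall side panels with 3 horizontal boards between them — a bookshelf. The first two shelf undersides are at z = 0 and z = 414; with shelf thickness 22, the clear gap is 414 − 0 − 22 = 392 mm.


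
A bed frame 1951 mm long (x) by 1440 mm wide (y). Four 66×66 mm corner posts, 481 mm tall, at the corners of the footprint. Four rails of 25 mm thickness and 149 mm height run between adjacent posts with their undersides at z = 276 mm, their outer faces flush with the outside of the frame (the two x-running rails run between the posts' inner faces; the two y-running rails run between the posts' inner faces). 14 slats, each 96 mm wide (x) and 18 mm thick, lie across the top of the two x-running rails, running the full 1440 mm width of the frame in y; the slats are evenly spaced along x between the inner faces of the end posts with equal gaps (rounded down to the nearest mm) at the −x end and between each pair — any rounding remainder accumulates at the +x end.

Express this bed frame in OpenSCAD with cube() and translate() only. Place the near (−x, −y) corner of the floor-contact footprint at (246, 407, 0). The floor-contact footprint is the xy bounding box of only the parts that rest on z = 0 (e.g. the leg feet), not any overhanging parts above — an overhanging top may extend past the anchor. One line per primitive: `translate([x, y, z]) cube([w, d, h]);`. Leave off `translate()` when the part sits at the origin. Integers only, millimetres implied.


translate([246, 407, 0]) cube([66, 66, 481]);
translate([246, 1781, 0]) cube([66, 66, 481]);
translate([2131, 407, 0]) cube([66, 66, 481]);
translate([2131, 1781, 0]) cube([66, 66, 481]);
translate([312, 407, 276]) cube([1819, 25, 149]);
translate([312, 1822, 276]) cube([1819, 25, 149]);
translate([246, 473, 276]) cube([25, 1308, 149]);
translate([2172, 473, 276]) cube([25, 1308, 149]);
translate([343, 407, 425]) cube([96, 1440, 18]);
translate([470, 407, 425]) cube([96, 1440, 18]);
translate([597, 407, 425]) cube([96, 1440, 18]);
translate([724, 407, 425]) cube([96, 1440, 18]);
translate([851, 407, 425]) cube([96, 1440, 18]);
translate([978, 407, 425]) cube([96, 1440, 18]);
translate([1105, 407, 425]) cube([96, 1440, 18]);
translate([1232, 407, 425]) cube([96, 1440, 18]);
translate([1359, 407, 425]) cube([96, 1440, 18]);
translate([1486, 407, 425]) cube([96, 1440, 18]);
translate([1613, 407, 425]) cube([96, 1440, 18]);
translate([1740, 407, 425]) cube([96, 1440, 18]);
translate([1867, 407, 425]) cube([96, 1440, 18]);
translate([1994, 407, 425]) cube([96, 1440, 18]);
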